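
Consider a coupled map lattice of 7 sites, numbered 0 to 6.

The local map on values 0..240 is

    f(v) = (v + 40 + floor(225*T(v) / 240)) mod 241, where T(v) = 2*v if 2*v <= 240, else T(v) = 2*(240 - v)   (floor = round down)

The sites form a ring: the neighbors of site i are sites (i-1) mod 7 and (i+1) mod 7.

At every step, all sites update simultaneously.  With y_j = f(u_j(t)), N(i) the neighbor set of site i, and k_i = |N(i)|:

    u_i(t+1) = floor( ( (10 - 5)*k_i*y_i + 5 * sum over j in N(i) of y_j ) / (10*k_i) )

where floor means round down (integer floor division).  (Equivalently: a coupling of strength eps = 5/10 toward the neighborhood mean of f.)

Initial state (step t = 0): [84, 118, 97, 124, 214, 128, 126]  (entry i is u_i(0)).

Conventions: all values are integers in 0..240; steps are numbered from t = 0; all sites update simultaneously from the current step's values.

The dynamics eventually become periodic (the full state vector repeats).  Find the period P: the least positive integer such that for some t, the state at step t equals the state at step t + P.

Simulating step by step:
t=0: [84, 118, 97, 124, 214, 128, 126]
t=1: [89, 98, 108, 104, 99, 118, 113]
t=2: [77, 80, 99, 97, 100, 120, 109]
t=3: [45, 40, 68, 80, 98, 121, 97]
t=4: [142, 178, 163, 93, 83, 110, 116]
t=5: [118, 104, 92, 68, 63, 99, 125]
t=6: [128, 99, 114, 188, 190, 131, 124]
t=7: [124, 107, 104, 94, 95, 122, 137]
t=8: [128, 112, 92, 77, 88, 121, 135]
t=9: [131, 110, 66, 38, 66, 117, 135]
t=10: [128, 148, 180, 189, 185, 157, 132]
t=11: [131, 116, 96, 86, 92, 110, 128]
t=12: [134, 118, 82, 57, 71, 107, 130]
t=13: [133, 110, 102, 110, 78, 87, 126]
t=14: [129, 113, 103, 86, 52, 64, 114]
t=15: [130, 119, 89, 94, 162, 190, 153]
t=16: [131, 117, 79, 74, 91, 96, 111]
t=17: [130, 107, 49, 27, 51, 82, 111]
t=18: [123, 131, 145, 150, 130, 93, 101]
t=19: [126, 132, 123, 122, 113, 89, 96]
t=20: [121, 136, 139, 137, 110, 76, 85]
t=21: [114, 132, 128, 125, 94, 48, 61]
t=22: [150, 132, 136, 121, 113, 160, 183]
t=23: [113, 128, 134, 134, 124, 107, 100]
t=24: [117, 132, 132, 133, 129, 109, 100]
t=25: [122, 133, 132, 133, 129, 111, 104]
t=26: [128, 134, 132, 133, 130, 117, 114]
t=27: [132, 133, 132, 133, 134, 132, 131]
t=28: [133, 132, 132, 132, 131, 132, 133]
t=29: [132, 132, 133, 133, 133, 133, 132]
t=30: [133, 132, 132, 132, 132, 132, 132]
t=31: [132, 132, 133, 133, 133, 133, 132]

Answer: 2
Key observation: The state at step 29, [132, 132, 133, 133, 133, 133, 132], reappears at step 31 — and no state repeats earlier — so the cycle the system enters has period 2.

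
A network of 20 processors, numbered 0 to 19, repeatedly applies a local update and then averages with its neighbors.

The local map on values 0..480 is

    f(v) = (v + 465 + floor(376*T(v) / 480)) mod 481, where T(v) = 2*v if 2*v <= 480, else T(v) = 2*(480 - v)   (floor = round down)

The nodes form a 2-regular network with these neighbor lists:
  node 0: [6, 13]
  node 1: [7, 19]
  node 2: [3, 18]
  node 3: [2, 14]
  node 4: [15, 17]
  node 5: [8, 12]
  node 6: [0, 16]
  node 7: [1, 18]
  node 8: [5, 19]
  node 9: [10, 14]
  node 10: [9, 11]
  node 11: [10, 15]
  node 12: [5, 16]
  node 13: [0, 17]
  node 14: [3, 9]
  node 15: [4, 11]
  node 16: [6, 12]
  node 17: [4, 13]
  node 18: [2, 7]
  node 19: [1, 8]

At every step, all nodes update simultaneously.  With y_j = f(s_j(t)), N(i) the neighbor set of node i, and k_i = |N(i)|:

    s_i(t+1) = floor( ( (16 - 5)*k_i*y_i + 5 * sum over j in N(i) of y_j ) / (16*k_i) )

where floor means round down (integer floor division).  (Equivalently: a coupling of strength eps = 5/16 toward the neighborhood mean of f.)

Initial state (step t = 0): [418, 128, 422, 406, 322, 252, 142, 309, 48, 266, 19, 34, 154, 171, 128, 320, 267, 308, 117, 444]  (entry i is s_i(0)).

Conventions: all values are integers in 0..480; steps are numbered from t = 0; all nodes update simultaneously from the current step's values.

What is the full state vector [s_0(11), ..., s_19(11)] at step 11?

Simulating step by step:
t=0: [418, 128, 422, 406, 322, 252, 142, 309, 48, 266, 19, 34, 154, 171, 128, 320, 267, 308, 117, 444]
t=1: [132, 227, 58, 67, 73, 152, 258, 147, 91, 125, 49, 65, 294, 305, 234, 72, 184, 132, 209, 67]
t=2: [251, 139, 121, 143, 194, 304, 195, 267, 231, 242, 145, 146, 190, 157, 142, 165, 344, 260, 103, 153]
t=3: [137, 308, 295, 341, 80, 144, 28, 162, 136, 190, 318, 365, 346, 299, 312, 335, 115, 133, 232, 326]
t=4: [252, 128, 84, 67, 190, 303, 133, 302, 295, 347, 131, 54, 138, 161, 136, 81, 209, 266, 143, 112]
t=5: [189, 269, 215, 189, 369, 123, 247, 160, 115, 141, 248, 163, 251, 306, 262, 223, 130, 207, 285, 248]
t=6: [353, 149, 124, 347, 47, 266, 201, 301, 256, 271, 195, 305, 173, 134, 200, 121, 253, 43, 133, 137]
t=7: [91, 317, 267, 89, 132, 155, 38, 165, 143, 72, 30, 102, 327, 247, 35, 231, 146, 131, 283, 304]
t=8: [179, 127, 118, 173, 286, 327, 145, 306, 313, 136, 106, 192, 162, 162, 109, 153, 269, 288, 144, 122]
t=9: [422, 271, 318, 380, 136, 121, 329, 159, 110, 310, 302, 426, 301, 357, 299, 347, 188, 139, 300, 264]
t=10: [29, 147, 70, 51, 291, 256, 121, 298, 245, 80, 71, 30, 176, 91, 76, 93, 344, 293, 131, 129]
t=11: [119, 310, 179, 131, 110, 161, 220, 165, 146, 183, 153, 102, 325, 172, 170, 176, 155, 108, 258, 291]

Answer: [119, 310, 179, 131, 110, 161, 220, 165, 146, 183, 153, 102, 325, 172, 170, 176, 155, 108, 258, 291]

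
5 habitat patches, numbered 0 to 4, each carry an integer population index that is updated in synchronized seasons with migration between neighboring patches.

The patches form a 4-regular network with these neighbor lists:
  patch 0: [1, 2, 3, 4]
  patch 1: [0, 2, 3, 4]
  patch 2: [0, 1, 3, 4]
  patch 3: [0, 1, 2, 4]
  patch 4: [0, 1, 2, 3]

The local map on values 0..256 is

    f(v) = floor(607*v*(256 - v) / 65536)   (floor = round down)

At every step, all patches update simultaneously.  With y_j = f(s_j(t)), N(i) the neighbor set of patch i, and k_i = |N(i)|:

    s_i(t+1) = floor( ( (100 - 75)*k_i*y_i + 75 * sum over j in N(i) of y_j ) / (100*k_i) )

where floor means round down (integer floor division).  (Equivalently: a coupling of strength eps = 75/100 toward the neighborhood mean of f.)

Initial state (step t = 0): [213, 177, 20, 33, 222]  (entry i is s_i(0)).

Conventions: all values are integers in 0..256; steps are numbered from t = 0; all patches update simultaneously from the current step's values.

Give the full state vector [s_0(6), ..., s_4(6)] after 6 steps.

Answer: [148, 148, 148, 148, 148]

Derivation:
t=0: [213, 177, 20, 33, 222]
t=1: [78, 81, 76, 77, 78]
t=2: [128, 128, 127, 127, 128]
t=3: [151, 151, 151, 151, 151]
t=4: [146, 146, 146, 146, 146]
t=5: [148, 148, 148, 148, 148]
t=6: [148, 148, 148, 148, 148]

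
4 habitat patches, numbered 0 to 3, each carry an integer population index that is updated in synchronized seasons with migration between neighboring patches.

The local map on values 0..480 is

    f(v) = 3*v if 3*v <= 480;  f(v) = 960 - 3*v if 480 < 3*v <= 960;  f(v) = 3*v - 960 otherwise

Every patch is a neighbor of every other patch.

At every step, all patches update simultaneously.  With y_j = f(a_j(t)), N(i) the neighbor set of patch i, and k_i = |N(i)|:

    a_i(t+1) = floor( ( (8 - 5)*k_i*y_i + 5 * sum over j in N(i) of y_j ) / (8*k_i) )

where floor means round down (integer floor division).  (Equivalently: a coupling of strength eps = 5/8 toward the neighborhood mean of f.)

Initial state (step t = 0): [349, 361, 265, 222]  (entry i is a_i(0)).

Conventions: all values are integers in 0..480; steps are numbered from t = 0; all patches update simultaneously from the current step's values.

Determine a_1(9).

Answer: a_1(9) = 253

Derivation:
t=0: [349, 361, 265, 222]
t=1: [153, 159, 166, 188]
t=2: [450, 453, 450, 439]
t=3: [385, 386, 385, 379]
t=4: [191, 192, 191, 188]
t=5: [388, 387, 388, 389]
t=6: [204, 203, 204, 204]
t=7: [348, 349, 348, 348]
t=8: [84, 85, 84, 84]
t=9: [252, 253, 252, 252]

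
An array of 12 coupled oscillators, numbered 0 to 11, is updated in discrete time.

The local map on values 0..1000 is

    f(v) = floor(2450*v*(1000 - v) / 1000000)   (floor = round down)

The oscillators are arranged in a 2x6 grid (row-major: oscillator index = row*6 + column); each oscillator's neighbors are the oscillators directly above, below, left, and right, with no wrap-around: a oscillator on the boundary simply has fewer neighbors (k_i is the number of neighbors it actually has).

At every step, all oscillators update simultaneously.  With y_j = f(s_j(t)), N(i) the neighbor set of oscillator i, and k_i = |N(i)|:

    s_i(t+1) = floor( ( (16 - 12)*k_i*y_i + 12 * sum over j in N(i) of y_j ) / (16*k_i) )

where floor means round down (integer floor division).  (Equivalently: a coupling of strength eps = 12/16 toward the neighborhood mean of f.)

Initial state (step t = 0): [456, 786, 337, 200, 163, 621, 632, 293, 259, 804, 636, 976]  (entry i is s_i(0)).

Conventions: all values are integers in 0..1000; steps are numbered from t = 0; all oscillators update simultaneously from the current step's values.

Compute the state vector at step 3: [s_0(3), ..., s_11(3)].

Simulating step by step:
t=0: [456, 786, 337, 200, 163, 621, 632, 293, 259, 804, 636, 976]
t=1: [519, 518, 455, 414, 467, 290, 560, 489, 477, 453, 336, 442]
t=2: [608, 610, 605, 604, 563, 580, 609, 609, 609, 589, 591, 544]
t=3: [582, 583, 584, 591, 594, 602, 583, 582, 586, 588, 598, 597]

Answer: [582, 583, 584, 591, 594, 602, 583, 582, 586, 588, 598, 597]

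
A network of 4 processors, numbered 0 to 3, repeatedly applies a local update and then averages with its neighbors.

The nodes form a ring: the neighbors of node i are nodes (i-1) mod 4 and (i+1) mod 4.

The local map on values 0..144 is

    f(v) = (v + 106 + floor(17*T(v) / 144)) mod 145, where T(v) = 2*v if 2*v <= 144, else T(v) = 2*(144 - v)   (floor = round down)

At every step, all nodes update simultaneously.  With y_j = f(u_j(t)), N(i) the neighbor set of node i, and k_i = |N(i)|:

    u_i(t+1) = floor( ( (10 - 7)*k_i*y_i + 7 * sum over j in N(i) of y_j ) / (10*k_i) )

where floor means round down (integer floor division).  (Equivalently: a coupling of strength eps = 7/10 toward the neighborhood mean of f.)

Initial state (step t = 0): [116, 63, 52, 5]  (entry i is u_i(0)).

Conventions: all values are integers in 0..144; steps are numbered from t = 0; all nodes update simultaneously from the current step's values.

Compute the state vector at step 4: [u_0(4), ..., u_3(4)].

Simulating step by step:
t=0: [116, 63, 52, 5]
t=1: [77, 49, 60, 71]
t=2: [40, 37, 34, 45]
t=3: [10, 6, 8, 9]
t=4: [115, 115, 115, 116]

Answer: [115, 115, 115, 116]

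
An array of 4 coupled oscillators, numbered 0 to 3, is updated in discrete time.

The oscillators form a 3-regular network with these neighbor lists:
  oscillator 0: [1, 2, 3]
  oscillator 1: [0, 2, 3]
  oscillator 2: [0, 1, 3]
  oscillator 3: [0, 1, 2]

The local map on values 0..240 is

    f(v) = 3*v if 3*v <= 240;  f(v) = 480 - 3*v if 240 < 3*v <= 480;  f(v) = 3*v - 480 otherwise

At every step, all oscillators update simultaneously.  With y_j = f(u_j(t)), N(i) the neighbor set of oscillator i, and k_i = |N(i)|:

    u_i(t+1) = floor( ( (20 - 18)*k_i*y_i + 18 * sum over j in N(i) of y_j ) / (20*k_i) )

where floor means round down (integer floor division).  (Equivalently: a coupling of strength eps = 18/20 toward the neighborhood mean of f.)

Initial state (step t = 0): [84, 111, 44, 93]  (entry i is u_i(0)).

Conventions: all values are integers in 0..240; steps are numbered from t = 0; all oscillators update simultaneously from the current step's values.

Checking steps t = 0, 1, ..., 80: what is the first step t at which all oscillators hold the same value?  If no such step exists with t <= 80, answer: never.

Simulating step by step:
t=0: [84, 111, 44, 93]  (not all equal)
t=1: [166, 183, 186, 172]  (not all equal)
t=2: [56, 46, 44, 53]  (not all equal)
t=3: [145, 151, 152, 147]  (not all equal)
t=4: [31, 35, 35, 32]  (not all equal)
t=5: [101, 98, 98, 100]  (not all equal)
t=6: [183, 181, 181, 182]  (not all equal)
t=7: [64, 65, 65, 65]  (not all equal)
t=8: [194, 194, 194, 194]  (all equal)

Answer: 8
Key observation: Synchronization is absorbing here: once all oscillators are equal they stay equal, and step 8 is the first all-equal step.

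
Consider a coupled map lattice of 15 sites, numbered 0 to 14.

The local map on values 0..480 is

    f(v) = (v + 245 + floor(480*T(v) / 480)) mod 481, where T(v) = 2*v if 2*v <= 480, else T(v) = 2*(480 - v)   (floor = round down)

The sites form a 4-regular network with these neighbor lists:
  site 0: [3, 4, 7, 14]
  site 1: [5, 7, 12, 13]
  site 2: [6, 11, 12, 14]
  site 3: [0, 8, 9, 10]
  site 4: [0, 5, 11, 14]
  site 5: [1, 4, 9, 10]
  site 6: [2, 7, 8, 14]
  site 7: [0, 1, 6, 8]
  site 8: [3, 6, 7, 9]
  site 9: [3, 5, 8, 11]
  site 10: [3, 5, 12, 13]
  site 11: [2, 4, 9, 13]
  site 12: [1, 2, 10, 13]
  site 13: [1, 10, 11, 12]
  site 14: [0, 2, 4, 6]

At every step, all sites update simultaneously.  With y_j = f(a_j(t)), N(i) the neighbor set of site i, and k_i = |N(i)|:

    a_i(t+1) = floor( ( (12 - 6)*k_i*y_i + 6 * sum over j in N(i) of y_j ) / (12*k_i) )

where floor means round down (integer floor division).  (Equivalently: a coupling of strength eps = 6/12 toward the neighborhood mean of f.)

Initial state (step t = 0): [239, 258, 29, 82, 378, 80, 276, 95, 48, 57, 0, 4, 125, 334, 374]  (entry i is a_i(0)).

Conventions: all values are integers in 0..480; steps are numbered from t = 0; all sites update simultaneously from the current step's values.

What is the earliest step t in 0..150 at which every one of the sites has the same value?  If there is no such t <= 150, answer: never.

Answer: never
Key observation: The state at step 16 reappears at step 18 — the system is in a cycle of period 2 from step 16 on.  No step 0..18 is synchronized, and the cycle repeats forever, so no step up to 150 (or ever) has all sites equal.

Derivation:
t=0: [239, 258, 29, 82, 378, 80, 276, 95, 48, 57, 0, 4, 125, 334, 374]  (not all equal)
t=1: [94, 305, 315, 136, 249, 186, 364, 187, 309, 290, 190, 314, 248, 333, 315]  (not all equal)
t=2: [195, 398, 411, 239, 385, 368, 374, 317, 368, 381, 337, 418, 432, 400, 365]  (not all equal)
t=3: [312, 335, 319, 179, 340, 352, 354, 376, 315, 298, 315, 317, 314, 325, 348]  (not all equal)
t=4: [382, 385, 397, 357, 387, 387, 377, 371, 385, 399, 389, 405, 405, 401, 384]  (not all equal)
t=5: [345, 336, 329, 351, 335, 335, 343, 347, 343, 332, 335, 323, 325, 325, 339]  (not all equal)
t=6: [380, 389, 393, 379, 388, 389, 382, 379, 380, 389, 389, 397, 395, 396, 385]  (not all equal)
t=7: [342, 334, 332, 342, 336, 335, 340, 343, 342, 336, 334, 329, 330, 329, 338]  (not all equal)
t=8: [383, 389, 390, 383, 388, 389, 384, 382, 382, 387, 390, 392, 392, 393, 386]  (not all equal)
t=9: [340, 335, 334, 339, 336, 335, 339, 340, 341, 337, 334, 333, 332, 332, 337]  (not all equal)
t=10: [385, 389, 389, 385, 387, 388, 385, 384, 384, 387, 389, 390, 391, 391, 386]  (not all equal)
t=11: [338, 335, 335, 338, 336, 336, 338, 339, 339, 337, 335, 334, 333, 333, 337]  (not all equal)
t=12: [386, 388, 388, 386, 387, 388, 386, 385, 385, 387, 389, 389, 390, 390, 387]  (not all equal)
t=13: [337, 335, 336, 337, 336, 336, 337, 338, 338, 337, 335, 335, 334, 334, 337]  (not all equal)
t=14: [387, 388, 388, 387, 387, 388, 386, 386, 386, 387, 388, 388, 389, 389, 387]  (not all equal)
t=15: [337, 336, 336, 337, 336, 336, 337, 337, 337, 336, 335, 336, 335, 335, 337]  (not all equal)
t=16: [387, 388, 387, 387, 387, 388, 387, 387, 387, 387, 388, 388, 388, 388, 387]  (not all equal)
t=17: [337, 336, 336, 336, 336, 336, 337, 336, 337, 336, 336, 336, 336, 336, 337]  (not all equal)
t=18: [387, 388, 387, 387, 387, 388, 387, 387, 387, 387, 388, 388, 388, 388, 387]  (not all equal)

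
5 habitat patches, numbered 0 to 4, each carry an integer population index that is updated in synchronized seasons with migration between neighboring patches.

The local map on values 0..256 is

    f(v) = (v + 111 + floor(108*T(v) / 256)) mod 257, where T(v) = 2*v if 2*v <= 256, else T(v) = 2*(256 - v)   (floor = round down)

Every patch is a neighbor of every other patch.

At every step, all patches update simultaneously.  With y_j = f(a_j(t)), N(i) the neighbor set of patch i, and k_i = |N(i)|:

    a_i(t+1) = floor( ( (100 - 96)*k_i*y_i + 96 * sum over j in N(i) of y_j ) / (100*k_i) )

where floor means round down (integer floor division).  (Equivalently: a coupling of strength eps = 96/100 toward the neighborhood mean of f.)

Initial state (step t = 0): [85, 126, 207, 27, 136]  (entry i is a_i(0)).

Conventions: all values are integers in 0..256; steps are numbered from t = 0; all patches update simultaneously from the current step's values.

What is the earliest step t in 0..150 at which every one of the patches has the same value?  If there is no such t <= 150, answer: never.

Answer: 5
Key observation: Synchronization is absorbing here: once all patches are equal they stay equal, and step 5 is the first all-equal step.

Derivation:
t=0: [85, 126, 207, 27, 136]  (not all equal)
t=1: [105, 90, 87, 75, 89]  (not all equal)
t=2: [73, 79, 80, 33, 79]  (not all equal)
t=3: [173, 171, 222, 188, 171]  (not all equal)
t=4: [98, 98, 97, 98, 98]  (not all equal)
t=5: [33, 33, 33, 33, 33]  (all equal)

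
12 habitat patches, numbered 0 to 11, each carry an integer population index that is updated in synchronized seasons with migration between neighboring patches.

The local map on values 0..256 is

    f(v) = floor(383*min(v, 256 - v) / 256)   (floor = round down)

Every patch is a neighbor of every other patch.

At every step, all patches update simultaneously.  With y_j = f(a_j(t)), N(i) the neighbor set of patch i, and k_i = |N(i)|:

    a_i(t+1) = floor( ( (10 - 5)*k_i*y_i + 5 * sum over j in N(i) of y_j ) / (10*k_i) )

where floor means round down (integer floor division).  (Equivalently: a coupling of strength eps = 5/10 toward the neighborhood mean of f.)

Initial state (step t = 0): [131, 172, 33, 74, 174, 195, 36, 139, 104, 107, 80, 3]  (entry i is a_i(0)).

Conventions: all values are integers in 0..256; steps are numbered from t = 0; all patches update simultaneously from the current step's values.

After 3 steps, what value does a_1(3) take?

Simulating step by step:
t=0: [131, 172, 33, 74, 174, 195, 36, 139, 104, 107, 80, 3]
t=1: [146, 118, 83, 111, 116, 102, 85, 140, 131, 134, 115, 63]
t=2: [160, 165, 142, 161, 164, 155, 143, 164, 170, 168, 164, 128]
t=3: [145, 142, 157, 145, 142, 149, 157, 142, 138, 140, 142, 167]

Answer: a_1(3) = 142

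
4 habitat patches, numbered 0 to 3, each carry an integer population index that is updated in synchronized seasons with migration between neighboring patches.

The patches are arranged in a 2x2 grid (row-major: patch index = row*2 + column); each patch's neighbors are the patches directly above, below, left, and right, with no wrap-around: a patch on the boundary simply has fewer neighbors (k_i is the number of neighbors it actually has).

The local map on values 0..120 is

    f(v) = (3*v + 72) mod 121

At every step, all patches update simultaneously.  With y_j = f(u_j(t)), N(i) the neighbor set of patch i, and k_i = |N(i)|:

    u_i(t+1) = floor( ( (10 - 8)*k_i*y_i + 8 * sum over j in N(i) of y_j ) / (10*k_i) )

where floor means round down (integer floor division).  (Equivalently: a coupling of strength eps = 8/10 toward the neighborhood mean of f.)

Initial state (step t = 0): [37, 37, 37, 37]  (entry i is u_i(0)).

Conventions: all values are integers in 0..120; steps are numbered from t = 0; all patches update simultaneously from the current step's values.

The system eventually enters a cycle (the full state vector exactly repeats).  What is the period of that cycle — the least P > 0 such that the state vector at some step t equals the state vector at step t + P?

Simulating step by step:
t=0: [37, 37, 37, 37]
t=1: [62, 62, 62, 62]
t=2: [16, 16, 16, 16]
t=3: [120, 120, 120, 120]
t=4: [69, 69, 69, 69]
t=5: [37, 37, 37, 37]

Answer: 5
Key observation: The state at step 0, [37, 37, 37, 37], reappears at step 5 — and no state repeats earlier — so the cycle the system enters has period 5.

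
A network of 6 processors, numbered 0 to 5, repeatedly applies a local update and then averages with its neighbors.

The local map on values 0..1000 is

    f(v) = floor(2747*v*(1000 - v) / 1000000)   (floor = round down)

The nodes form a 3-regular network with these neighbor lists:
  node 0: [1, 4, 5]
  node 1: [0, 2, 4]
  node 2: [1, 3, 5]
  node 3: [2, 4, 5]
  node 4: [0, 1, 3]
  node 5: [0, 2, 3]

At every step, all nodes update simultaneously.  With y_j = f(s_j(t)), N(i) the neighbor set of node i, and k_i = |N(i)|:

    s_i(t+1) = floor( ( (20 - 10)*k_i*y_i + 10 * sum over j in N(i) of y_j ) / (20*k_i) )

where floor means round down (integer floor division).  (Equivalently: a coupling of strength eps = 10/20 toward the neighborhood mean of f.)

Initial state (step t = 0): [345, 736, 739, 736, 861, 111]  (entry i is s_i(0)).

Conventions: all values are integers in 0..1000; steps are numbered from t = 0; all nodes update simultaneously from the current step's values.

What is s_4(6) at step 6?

Simulating step by step:
t=0: [345, 736, 739, 736, 861, 111]
t=1: [498, 512, 487, 454, 445, 415]
t=2: [681, 684, 681, 678, 681, 675]
t=3: [596, 594, 597, 598, 596, 599]
t=4: [660, 661, 660, 660, 661, 659]
t=5: [615, 615, 616, 616, 615, 616]
t=6: [649, 649, 649, 649, 649, 649]

Answer: s_4(6) = 649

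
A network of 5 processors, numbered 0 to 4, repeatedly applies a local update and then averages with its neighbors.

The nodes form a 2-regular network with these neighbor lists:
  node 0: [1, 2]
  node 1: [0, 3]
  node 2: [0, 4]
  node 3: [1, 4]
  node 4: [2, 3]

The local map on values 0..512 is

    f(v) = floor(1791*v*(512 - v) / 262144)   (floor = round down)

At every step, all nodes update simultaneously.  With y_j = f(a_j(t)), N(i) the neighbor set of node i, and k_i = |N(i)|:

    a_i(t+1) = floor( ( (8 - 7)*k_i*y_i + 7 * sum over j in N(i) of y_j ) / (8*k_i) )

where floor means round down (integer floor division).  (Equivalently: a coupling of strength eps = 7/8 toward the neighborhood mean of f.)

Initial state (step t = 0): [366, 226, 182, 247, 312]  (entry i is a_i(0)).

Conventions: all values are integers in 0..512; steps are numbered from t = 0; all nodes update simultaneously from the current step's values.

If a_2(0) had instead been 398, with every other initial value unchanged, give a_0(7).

Simulating step by step:
t=0: [366, 226, 398, 247, 312]
t=1: [373, 410, 384, 435, 384]
t=2: [315, 290, 343, 299, 288]
t=3: [418, 430, 427, 438, 418]
t=4: [246, 243, 265, 249, 238]
t=5: [446, 446, 446, 445, 446]
t=6: [201, 201, 201, 201, 201]
t=7: [427, 427, 427, 427, 427]

Answer: a_0(7) = 427
Key observation: This trace re-runs the system from the modified initial state.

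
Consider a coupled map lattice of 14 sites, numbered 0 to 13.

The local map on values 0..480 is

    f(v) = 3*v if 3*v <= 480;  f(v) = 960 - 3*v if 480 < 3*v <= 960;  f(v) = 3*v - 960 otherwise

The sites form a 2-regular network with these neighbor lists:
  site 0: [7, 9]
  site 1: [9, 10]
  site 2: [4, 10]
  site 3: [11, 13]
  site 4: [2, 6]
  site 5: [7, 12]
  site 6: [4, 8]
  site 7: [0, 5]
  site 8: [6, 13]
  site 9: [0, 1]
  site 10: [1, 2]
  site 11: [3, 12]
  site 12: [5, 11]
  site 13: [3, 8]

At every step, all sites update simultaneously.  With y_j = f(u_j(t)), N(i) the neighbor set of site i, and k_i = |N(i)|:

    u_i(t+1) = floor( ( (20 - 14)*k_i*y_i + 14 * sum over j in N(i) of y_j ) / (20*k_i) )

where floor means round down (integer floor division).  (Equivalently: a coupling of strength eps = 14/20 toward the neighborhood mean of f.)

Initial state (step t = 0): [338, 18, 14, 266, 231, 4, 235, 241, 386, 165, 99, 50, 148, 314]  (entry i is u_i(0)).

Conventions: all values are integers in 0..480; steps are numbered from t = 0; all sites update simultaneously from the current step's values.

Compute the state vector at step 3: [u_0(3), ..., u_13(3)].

Simulating step by step:
t=0: [338, 18, 14, 266, 231, 4, 235, 241, 386, 165, 99, 50, 148, 314]
t=1: [261, 282, 210, 107, 184, 241, 239, 94, 154, 177, 122, 257, 189, 131]
t=2: [301, 312, 369, 300, 322, 307, 377, 229, 361, 230, 265, 306, 267, 391]
t=3: [207, 159, 103, 107, 113, 162, 96, 115, 171, 109, 109, 89, 76, 127]

Answer: [207, 159, 103, 107, 113, 162, 96, 115, 171, 109, 109, 89, 76, 127]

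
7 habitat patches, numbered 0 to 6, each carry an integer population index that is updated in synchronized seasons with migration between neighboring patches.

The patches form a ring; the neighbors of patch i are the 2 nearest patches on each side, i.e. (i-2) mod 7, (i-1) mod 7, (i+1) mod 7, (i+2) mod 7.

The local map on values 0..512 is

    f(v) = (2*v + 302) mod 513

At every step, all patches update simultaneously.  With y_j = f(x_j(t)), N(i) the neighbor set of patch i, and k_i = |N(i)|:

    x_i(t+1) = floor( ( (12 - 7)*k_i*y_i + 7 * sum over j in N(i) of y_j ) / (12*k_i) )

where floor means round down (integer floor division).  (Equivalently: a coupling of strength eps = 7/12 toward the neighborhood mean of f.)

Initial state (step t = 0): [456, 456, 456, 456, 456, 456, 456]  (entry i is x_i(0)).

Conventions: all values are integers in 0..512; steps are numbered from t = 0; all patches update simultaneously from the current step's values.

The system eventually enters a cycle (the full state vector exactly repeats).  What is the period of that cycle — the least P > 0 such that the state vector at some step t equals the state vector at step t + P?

Answer: 18
Key observation: The state at step 0, [456, 456, 456, 456, 456, 456, 456], reappears at step 18 — and no state repeats earlier — so the cycle the system enters has period 18.

Derivation:
t=0: [456, 456, 456, 456, 456, 456, 456]
t=1: [188, 188, 188, 188, 188, 188, 188]
t=2: [165, 165, 165, 165, 165, 165, 165]
t=3: [119, 119, 119, 119, 119, 119, 119]
t=4: [27, 27, 27, 27, 27, 27, 27]
t=5: [356, 356, 356, 356, 356, 356, 356]
t=6: [501, 501, 501, 501, 501, 501, 501]
t=7: [278, 278, 278, 278, 278, 278, 278]
t=8: [345, 345, 345, 345, 345, 345, 345]
t=9: [479, 479, 479, 479, 479, 479, 479]
t=10: [234, 234, 234, 234, 234, 234, 234]
t=11: [257, 257, 257, 257, 257, 257, 257]
t=12: [303, 303, 303, 303, 303, 303, 303]
t=13: [395, 395, 395, 395, 395, 395, 395]
t=14: [66, 66, 66, 66, 66, 66, 66]
t=15: [434, 434, 434, 434, 434, 434, 434]
t=16: [144, 144, 144, 144, 144, 144, 144]
t=17: [77, 77, 77, 77, 77, 77, 77]
t=18: [456, 456, 456, 456, 456, 456, 456]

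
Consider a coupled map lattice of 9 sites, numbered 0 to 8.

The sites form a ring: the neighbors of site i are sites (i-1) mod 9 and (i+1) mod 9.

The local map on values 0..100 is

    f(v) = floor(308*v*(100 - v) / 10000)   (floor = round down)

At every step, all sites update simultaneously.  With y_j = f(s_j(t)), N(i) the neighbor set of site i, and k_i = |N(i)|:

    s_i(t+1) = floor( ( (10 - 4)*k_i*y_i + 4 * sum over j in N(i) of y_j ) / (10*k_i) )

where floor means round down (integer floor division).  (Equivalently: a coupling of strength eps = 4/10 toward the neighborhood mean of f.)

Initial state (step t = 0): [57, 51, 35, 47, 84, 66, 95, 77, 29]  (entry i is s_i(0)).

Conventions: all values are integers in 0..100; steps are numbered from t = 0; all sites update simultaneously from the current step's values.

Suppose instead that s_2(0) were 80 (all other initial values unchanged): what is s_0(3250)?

Answer: s_0(3250) = 70
Key observation: The state at step 10, [70, 70, 70, 71, 72, 73, 72, 71, 70], reappears at step 12: the system is in a cycle of period 2 from step 10 on.  Therefore the state at step 3250 equals the state at step 10 + ((3250 - 10) mod 2) = 10, which is [70, 70, 70, 71, 72, 73, 72, 71, 70].

Derivation:
t=0: [57, 51, 80, 47, 84, 66, 95, 77, 29]
t=1: [72, 70, 59, 63, 53, 52, 33, 47, 63]
t=2: [64, 65, 71, 72, 75, 74, 71, 73, 70]
t=3: [68, 68, 64, 61, 58, 59, 61, 61, 64]
t=4: [67, 67, 70, 72, 74, 74, 73, 72, 70]
t=5: [67, 67, 64, 61, 59, 59, 60, 62, 64]
t=6: [68, 68, 70, 72, 73, 73, 73, 71, 70]
t=7: [66, 66, 64, 62, 60, 60, 60, 62, 64]
t=8: [69, 69, 70, 71, 72, 73, 72, 71, 70]
t=9: [64, 64, 64, 63, 61, 60, 61, 63, 64]
t=10: [70, 70, 70, 71, 72, 73, 72, 71, 70]
t=11: [64, 64, 63, 63, 61, 60, 61, 63, 63]
t=12: [70, 70, 70, 71, 72, 73, 72, 71, 70]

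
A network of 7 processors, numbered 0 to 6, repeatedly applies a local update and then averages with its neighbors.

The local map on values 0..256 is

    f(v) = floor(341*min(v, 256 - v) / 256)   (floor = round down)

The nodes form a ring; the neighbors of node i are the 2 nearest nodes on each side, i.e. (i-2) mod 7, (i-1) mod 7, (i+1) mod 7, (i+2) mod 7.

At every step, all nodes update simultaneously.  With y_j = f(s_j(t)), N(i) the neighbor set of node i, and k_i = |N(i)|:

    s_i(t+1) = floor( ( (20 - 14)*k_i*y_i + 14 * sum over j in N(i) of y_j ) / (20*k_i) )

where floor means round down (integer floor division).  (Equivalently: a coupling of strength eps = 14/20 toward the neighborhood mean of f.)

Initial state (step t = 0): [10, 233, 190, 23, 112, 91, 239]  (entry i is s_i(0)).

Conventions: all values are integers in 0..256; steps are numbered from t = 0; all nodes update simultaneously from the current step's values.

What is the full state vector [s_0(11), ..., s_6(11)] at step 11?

Answer: [137, 137, 137, 137, 137, 137, 137]

Derivation:
t=0: [10, 233, 190, 23, 112, 91, 239]
t=1: [49, 35, 64, 76, 90, 73, 61]
t=2: [73, 71, 83, 91, 99, 93, 81]
t=3: [105, 104, 110, 116, 119, 116, 109]
t=4: [143, 143, 146, 150, 152, 150, 146]
t=5: [147, 147, 145, 142, 141, 142, 145]
t=6: [146, 146, 148, 149, 150, 149, 148]
t=7: [144, 144, 143, 142, 142, 142, 143]
t=8: [149, 149, 150, 150, 150, 150, 150]
t=9: [141, 141, 141, 141, 141, 141, 141]
t=10: [153, 153, 153, 153, 153, 153, 153]
t=11: [137, 137, 137, 137, 137, 137, 137]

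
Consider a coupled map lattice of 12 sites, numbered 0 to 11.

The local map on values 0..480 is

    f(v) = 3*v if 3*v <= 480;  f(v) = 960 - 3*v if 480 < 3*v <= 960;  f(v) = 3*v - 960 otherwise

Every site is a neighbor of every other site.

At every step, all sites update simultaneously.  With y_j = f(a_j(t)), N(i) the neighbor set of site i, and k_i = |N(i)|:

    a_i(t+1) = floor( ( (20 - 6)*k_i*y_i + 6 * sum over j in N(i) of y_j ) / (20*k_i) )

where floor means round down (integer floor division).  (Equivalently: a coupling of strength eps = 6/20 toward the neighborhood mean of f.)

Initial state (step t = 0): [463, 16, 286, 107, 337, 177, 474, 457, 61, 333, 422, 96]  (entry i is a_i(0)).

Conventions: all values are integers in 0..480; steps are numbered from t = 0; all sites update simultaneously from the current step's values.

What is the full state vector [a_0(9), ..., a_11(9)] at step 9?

Answer: [314, 235, 213, 88, 247, 314, 116, 152, 156, 128, 63, 92]

Derivation:
t=0: [463, 16, 286, 107, 337, 177, 474, 457, 61, 333, 422, 96]
t=1: [372, 115, 152, 299, 118, 372, 394, 360, 206, 109, 289, 277]
t=2: [180, 307, 382, 117, 313, 180, 224, 156, 305, 295, 137, 162]
t=3: [369, 113, 212, 323, 101, 369, 280, 402, 117, 137, 363, 406]
t=4: [174, 303, 293, 81, 279, 174, 156, 241, 312, 352, 162, 249]
t=5: [373, 113, 133, 242, 161, 373, 393, 238, 94, 143, 397, 222]
t=6: [201, 322, 363, 252, 415, 201, 241, 260, 284, 383, 249, 292]
t=7: [304, 68, 150, 201, 255, 304, 223, 185, 136, 191, 207, 120]
t=8: [127, 232, 397, 335, 226, 127, 291, 367, 369, 355, 323, 337]
t=9: [314, 235, 213, 88, 247, 314, 116, 152, 156, 128, 63, 92]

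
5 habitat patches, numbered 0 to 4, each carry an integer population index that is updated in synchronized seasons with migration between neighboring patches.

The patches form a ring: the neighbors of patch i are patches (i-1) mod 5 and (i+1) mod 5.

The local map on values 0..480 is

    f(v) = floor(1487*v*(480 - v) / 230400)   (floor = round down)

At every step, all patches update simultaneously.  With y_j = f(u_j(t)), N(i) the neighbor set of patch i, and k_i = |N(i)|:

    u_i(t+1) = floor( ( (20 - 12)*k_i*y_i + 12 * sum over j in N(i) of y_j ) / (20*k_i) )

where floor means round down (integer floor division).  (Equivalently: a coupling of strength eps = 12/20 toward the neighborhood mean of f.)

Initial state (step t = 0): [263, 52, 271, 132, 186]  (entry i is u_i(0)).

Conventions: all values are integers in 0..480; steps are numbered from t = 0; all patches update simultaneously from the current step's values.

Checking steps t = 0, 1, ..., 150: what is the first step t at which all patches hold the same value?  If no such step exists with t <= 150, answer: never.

Simulating step by step:
t=0: [263, 52, 271, 132, 186]  (not all equal)
t=1: [295, 277, 277, 333, 340]  (not all equal)
t=2: [341, 359, 347, 326, 322]  (not all equal)
t=3: [304, 292, 300, 317, 319]  (not all equal)
t=4: [343, 349, 345, 336, 335]  (not all equal)
t=5: [303, 298, 302, 308, 309]  (not all equal)
t=6: [345, 347, 345, 342, 342]  (not all equal)
t=7: [300, 298, 300, 302, 302]  (not all equal)
t=8: [348, 348, 348, 346, 346]  (not all equal)
t=9: [296, 296, 296, 298, 298]  (not all equal)
t=10: [350, 351, 350, 350, 350]  (not all equal)
t=11: [292, 292, 292, 293, 293]  (not all equal)
t=12: [353, 354, 353, 353, 353]  (not all equal)
t=13: [288, 288, 288, 289, 289]  (not all equal)
t=14: [356, 356, 356, 356, 356]  (all equal)

Answer: 14
Key observation: Synchronization is absorbing here: once all patches are equal they stay equal, and step 14 is the first all-equal step.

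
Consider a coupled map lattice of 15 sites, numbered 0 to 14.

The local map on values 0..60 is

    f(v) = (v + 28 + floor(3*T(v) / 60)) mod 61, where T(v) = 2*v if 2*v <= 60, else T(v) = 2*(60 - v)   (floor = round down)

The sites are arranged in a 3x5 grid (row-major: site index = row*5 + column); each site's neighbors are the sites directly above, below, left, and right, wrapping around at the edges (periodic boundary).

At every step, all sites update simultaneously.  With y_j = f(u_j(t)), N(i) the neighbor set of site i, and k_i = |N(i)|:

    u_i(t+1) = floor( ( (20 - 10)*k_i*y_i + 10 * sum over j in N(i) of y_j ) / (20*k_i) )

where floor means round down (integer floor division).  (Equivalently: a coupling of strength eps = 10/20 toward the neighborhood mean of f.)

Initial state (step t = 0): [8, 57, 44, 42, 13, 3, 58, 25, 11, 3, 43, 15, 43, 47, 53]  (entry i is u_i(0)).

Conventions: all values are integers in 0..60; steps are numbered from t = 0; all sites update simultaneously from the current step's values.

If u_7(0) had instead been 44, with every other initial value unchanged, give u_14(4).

Answer: u_14(4) = 35
Key observation: This trace re-runs the system from the modified initial state.

Derivation:
t=0: [8, 57, 44, 42, 13, 3, 58, 44, 11, 3, 43, 15, 43, 47, 53]
t=1: [31, 26, 13, 18, 33, 28, 26, 17, 28, 32, 21, 30, 15, 17, 22]
t=2: [20, 40, 45, 42, 13, 42, 48, 48, 46, 21, 39, 25, 38, 48, 38]
t=3: [33, 21, 11, 15, 35, 20, 19, 14, 18, 34, 19, 32, 16, 12, 18]
t=4: [20, 36, 42, 38, 14, 37, 42, 44, 39, 20, 36, 24, 38, 43, 35]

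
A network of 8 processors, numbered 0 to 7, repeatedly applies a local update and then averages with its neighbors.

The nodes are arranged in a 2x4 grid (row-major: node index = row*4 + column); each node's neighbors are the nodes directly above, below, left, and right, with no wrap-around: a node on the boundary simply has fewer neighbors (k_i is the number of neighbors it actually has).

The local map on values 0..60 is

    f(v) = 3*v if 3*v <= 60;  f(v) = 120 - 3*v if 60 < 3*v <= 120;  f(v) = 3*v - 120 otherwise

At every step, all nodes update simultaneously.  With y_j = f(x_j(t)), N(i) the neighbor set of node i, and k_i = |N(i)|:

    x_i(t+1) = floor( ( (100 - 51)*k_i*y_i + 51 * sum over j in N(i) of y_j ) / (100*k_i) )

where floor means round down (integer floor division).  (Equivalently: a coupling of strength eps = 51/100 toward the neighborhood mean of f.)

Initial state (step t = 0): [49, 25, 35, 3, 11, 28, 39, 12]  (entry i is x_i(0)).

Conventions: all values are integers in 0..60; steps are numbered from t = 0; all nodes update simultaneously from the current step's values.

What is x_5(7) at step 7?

Simulating step by step:
t=0: [49, 25, 35, 3, 11, 28, 39, 12]
t=1: [33, 35, 17, 17, 32, 31, 16, 20]
t=2: [20, 24, 44, 53, 24, 28, 46, 54]
t=3: [53, 41, 23, 32, 48, 37, 24, 35]
t=4: [25, 18, 37, 28, 24, 17, 36, 25]
t=5: [48, 44, 21, 31, 48, 44, 23, 34]
t=6: [20, 21, 43, 32, 20, 20, 39, 28]
t=7: [59, 49, 18, 23, 60, 49, 19, 24]

Answer: x_5(7) = 49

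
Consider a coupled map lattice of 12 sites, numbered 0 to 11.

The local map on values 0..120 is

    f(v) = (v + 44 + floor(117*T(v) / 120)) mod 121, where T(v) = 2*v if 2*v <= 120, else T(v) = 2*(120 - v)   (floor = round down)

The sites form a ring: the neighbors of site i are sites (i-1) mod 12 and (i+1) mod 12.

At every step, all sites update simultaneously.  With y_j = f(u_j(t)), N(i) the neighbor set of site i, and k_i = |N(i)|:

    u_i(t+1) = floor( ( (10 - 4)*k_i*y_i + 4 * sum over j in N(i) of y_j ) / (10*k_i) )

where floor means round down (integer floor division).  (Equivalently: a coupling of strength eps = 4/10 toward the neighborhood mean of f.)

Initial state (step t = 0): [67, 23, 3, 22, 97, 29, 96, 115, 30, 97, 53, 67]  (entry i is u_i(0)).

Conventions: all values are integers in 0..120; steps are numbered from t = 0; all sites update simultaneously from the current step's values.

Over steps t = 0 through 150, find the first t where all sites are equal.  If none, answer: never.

Simulating step by step:
t=0: [67, 23, 3, 22, 97, 29, 96, 115, 30, 97, 53, 67]  (not all equal)
t=1: [96, 95, 75, 88, 61, 30, 50, 43, 28, 56, 78, 90]  (not all equal)
t=2: [66, 69, 78, 80, 76, 40, 54, 44, 30, 70, 81, 72]  (not all equal)
t=3: [92, 89, 83, 81, 74, 57, 67, 49, 35, 72, 83, 87]  (not all equal)
t=4: [70, 72, 77, 80, 85, 90, 87, 64, 46, 73, 79, 73]  (not all equal)
t=5: [89, 87, 83, 80, 76, 72, 77, 84, 71, 80, 83, 86]  (not all equal)
t=6: [73, 74, 77, 81, 84, 86, 82, 80, 85, 82, 78, 75]  (not all equal)
t=7: [86, 85, 83, 80, 77, 76, 78, 79, 77, 79, 82, 84]  (not all equal)
t=8: [75, 76, 78, 80, 82, 83, 82, 81, 82, 81, 79, 77]  (not all equal)
t=9: [84, 83, 82, 80, 79, 78, 79, 79, 79, 80, 81, 83]  (not all equal)
t=10: [77, 78, 79, 80, 81, 81, 81, 81, 81, 80, 79, 78]  (not all equal)
t=11: [82, 82, 81, 80, 80, 80, 80, 80, 80, 80, 81, 82]  (not all equal)
t=12: [79, 79, 80, 80, 81, 81, 81, 81, 81, 80, 80, 79]  (not all equal)
t=13: [81, 81, 81, 80, 80, 80, 80, 80, 80, 80, 81, 81]  (not all equal)
t=14: [80, 80, 80, 80, 81, 81, 81, 81, 81, 80, 80, 80]  (not all equal)
t=15: [81, 81, 81, 80, 80, 80, 80, 80, 80, 80, 81, 81]  (not all equal)

Answer: never
Key observation: The state at step 13 reappears at step 15 — the system is in a cycle of period 2 from step 13 on.  No step 0..15 is synchronized, and the cycle repeats forever, so no step up to 150 (or ever) has all sites equal.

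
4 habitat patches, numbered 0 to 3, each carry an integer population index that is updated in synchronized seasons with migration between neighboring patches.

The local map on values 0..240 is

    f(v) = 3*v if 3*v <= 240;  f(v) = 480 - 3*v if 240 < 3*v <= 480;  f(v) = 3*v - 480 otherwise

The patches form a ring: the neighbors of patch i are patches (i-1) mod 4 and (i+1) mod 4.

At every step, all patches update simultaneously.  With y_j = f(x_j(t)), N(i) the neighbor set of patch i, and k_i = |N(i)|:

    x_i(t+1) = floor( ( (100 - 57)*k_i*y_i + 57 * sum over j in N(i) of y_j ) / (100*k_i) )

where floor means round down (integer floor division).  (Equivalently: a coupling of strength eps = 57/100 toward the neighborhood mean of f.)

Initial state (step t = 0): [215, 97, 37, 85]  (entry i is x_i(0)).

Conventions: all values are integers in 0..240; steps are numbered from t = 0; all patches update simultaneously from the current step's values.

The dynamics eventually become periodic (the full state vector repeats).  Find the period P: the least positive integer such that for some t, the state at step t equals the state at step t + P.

Answer: 6
Key observation: The state at step 36, [141, 137, 137, 141], reappears at step 42 — and no state repeats earlier — so the cycle the system enters has period 6.

Derivation:
t=0: [215, 97, 37, 85]
t=1: [188, 159, 165, 175]
t=2: [49, 29, 20, 47]
t=3: [128, 96, 90, 119]
t=4: [131, 169, 180, 140]
t=5: [62, 53, 50, 67]
t=6: [182, 164, 167, 182]
t=7: [50, 29, 31, 53]
t=8: [134, 106, 110, 137]
t=9: [99, 134, 130, 94]
t=10: [157, 111, 117, 162]
t=11: [47, 102, 99, 41]
t=12: [145, 167, 163, 145]
t=13: [38, 24, 22, 34]
t=14: [98, 82, 77, 95]
t=15: [202, 219, 221, 202]
t=16: [140, 164, 165, 142]
t=17: [44, 26, 25, 44]
t=18: [116, 92, 92, 115]
t=19: [153, 183, 184, 153]
t=20: [34, 56, 56, 35]
t=21: [121, 149, 150, 122]
t=22: [92, 56, 54, 90]
t=23: [195, 176, 177, 194]
t=24: [87, 65, 64, 88]
t=25: [211, 200, 199, 210]
t=26: [142, 128, 127, 141]
t=27: [66, 84, 86, 68]
t=28: [208, 217, 218, 207]
t=29: [150, 164, 163, 151]
t=30: [24, 16, 14, 22]
t=31: [63, 53, 50, 60]
t=32: [177, 164, 161, 174]
t=33: [37, 20, 16, 33]
t=34: [93, 71, 65, 87]
t=35: [209, 204, 206, 207]
t=36: [141, 137, 137, 141]
t=37: [60, 65, 65, 60]
t=38: [184, 190, 190, 184]
t=39: [77, 84, 84, 77]
t=40: [230, 228, 228, 230]
t=41: [208, 205, 205, 208]
t=42: [141, 137, 137, 141]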